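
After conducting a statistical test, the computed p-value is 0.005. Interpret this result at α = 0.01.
Since p = 0.005 < α = 0.01, reject H₀.
There is sufficient evidence to reject the null hypothesis; the result is statistically significant at the 0.01 level.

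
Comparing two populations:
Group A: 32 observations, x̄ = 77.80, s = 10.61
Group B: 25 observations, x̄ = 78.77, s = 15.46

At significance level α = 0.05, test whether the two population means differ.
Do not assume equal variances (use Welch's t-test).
Welch's two-sample t-test:
H₀: μ₁ = μ₂
H₁: μ₁ ≠ μ₂
s₁²/n₁ = 10.61²/32 = 3.5179,  s₂²/n₂ = 15.46²/25 = 9.5605
SE = √(s₁²/n₁ + s₂²/n₂) = √(3.5179 + 9.5605) = 3.6164
df (Welch-Satterthwaite) = (s₁²/n₁ + s₂²/n₂)² / [(s₁²/n₁)²/(n₁-1) + (s₂²/n₂)²/(n₂-1)] ≈ 40.65
t = (x̄₁ - x̄₂) / SE = (77.80 - 78.77) / 3.6164 = -0.97 / 3.6164 = -0.268
p-value = 0.7899

Since p-value > α = 0.05, we fail to reject H₀.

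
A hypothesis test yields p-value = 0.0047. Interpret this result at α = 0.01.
Since p = 0.0047 < α = 0.01, reject H₀.
There is sufficient evidence to reject the null hypothesis; the result is statistically significant at the 0.01 level.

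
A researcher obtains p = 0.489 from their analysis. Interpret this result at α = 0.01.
Since p = 0.489 > α = 0.01, fail to reject H₀.
There is insufficient evidence to reject the null hypothesis; the result is not statistically significant at the 0.01 level.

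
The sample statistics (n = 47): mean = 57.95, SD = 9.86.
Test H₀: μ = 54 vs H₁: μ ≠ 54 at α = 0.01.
One-sample t-test:
H₀: μ = 54
H₁: μ ≠ 54
df = n - 1 = 46
t = (x̄ - μ₀) / (s/√n) = (57.95 - 54) / (9.86/√47) = 2.746
p-value = 0.0086

Since p-value < α = 0.01, we reject H₀.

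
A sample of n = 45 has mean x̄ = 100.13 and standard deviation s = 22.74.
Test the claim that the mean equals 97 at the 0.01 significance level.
One-sample t-test:
H₀: μ = 97
H₁: μ ≠ 97
df = n - 1 = 44
t = (x̄ - μ₀) / (s/√n) = (100.13 - 97) / (22.74/√45) = 0.923
p-value = 0.3609

Since p-value > α = 0.01, we fail to reject H₀.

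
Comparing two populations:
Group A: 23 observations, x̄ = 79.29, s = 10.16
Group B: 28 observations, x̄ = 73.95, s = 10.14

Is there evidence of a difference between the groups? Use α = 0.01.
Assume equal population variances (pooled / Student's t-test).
Student's two-sample t-test (equal variances):
H₀: μ₁ = μ₂
H₁: μ₁ ≠ μ₂
df = n₁ + n₂ - 2 = 49
Pooled variance s_p² = [(n₁-1)s₁² + (n₂-1)s₂²] / (n₁ + n₂ - 2) = [(22)(10.16²) + (27)(10.14²)] / 49 = 103.0019
SE = √(s_p²(1/n₁ + 1/n₂)) = √(103.0019 × (1/23 + 1/28)) = 2.8560
t = (x̄₁ - x̄₂) / SE = (79.29 - 73.95) / 2.8560 = 5.34 / 2.8560 = 1.870
p-value = 0.0675

Since p-value > α = 0.01, we fail to reject H₀.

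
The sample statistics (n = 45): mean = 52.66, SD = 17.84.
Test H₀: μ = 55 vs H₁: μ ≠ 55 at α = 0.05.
One-sample t-test:
H₀: μ = 55
H₁: μ ≠ 55
df = n - 1 = 44
t = (x̄ - μ₀) / (s/√n) = (52.66 - 55) / (17.84/√45) = -0.880
p-value = 0.3837

Since p-value > α = 0.05, we fail to reject H₀.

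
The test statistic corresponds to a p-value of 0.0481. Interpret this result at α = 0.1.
Since p = 0.0481 < α = 0.1, reject H₀.
There is sufficient evidence to reject the null hypothesis; the result is statistically significant at the 0.1 level.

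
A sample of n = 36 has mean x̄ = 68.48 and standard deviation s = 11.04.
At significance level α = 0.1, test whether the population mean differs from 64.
One-sample t-test:
H₀: μ = 64
H₁: μ ≠ 64
df = n - 1 = 35
t = (x̄ - μ₀) / (s/√n) = (68.48 - 64) / (11.04/√36) = 2.435
p-value = 0.0201

Since p-value < α = 0.1, we reject H₀.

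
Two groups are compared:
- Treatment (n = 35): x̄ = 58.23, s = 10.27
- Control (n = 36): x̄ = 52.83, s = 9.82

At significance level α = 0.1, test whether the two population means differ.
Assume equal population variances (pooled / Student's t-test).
Student's two-sample t-test (equal variances):
H₀: μ₁ = μ₂
H₁: μ₁ ≠ μ₂
df = n₁ + n₂ - 2 = 69
Pooled variance s_p² = [(n₁-1)s₁² + (n₂-1)s₂²] / (n₁ + n₂ - 2) = [(34)(10.27²) + (35)(9.82²)] / 69 = 100.8871
SE = √(s_p²(1/n₁ + 1/n₂)) = √(100.8871 × (1/35 + 1/36)) = 2.3843
t = (x̄₁ - x̄₂) / SE = (58.23 - 52.83) / 2.3843 = 5.40 / 2.3843 = 2.265
p-value = 0.0267

Since p-value < α = 0.1, we reject H₀.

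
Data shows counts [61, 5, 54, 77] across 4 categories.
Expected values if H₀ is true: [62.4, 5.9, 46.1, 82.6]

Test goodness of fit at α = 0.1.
Chi-square goodness of fit test:
H₀: observed counts match expected distribution
H₁: observed counts differ from expected distribution
df = k - 1 = 3
χ² = Σ(O - E)²/E
   = (61 - 62.4)²/62.4 + (5 - 5.9)²/5.9 + (54 - 46.1)²/46.1 + (77 - 82.6)²/82.6
   = 0.031 + 0.137 + 1.354 + 0.380
   = 1.90
p-value = 0.5930

Since p-value > α = 0.1, we fail to reject H₀.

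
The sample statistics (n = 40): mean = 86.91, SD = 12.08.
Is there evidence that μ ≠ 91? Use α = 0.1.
One-sample t-test:
H₀: μ = 91
H₁: μ ≠ 91
df = n - 1 = 39
t = (x̄ - μ₀) / (s/√n) = (86.91 - 91) / (12.08/√40) = -2.141
p-value = 0.0386

Since p-value < α = 0.1, we reject H₀.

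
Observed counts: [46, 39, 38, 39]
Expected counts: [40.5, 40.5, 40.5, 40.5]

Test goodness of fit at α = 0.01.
Chi-square goodness of fit test:
H₀: observed counts match expected distribution
H₁: observed counts differ from expected distribution
df = k - 1 = 3
χ² = Σ(O - E)²/E
   = (46 - 40.5)²/40.5 + (39 - 40.5)²/40.5 + (38 - 40.5)²/40.5 + (39 - 40.5)²/40.5
   = 0.747 + 0.056 + 0.154 + 0.056
   = 1.01
p-value = 0.7983

Since p-value > α = 0.01, we fail to reject H₀.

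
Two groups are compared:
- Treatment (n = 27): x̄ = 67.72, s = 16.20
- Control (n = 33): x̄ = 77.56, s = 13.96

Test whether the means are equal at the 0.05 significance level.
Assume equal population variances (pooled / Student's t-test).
Student's two-sample t-test (equal variances):
H₀: μ₁ = μ₂
H₁: μ₁ ≠ μ₂
df = n₁ + n₂ - 2 = 58
Pooled variance s_p² = [(n₁-1)s₁² + (n₂-1)s₂²] / (n₁ + n₂ - 2) = [(26)(16.20²) + (32)(13.96²)] / 58 = 225.1664
SE = √(s_p²(1/n₁ + 1/n₂)) = √(225.1664 × (1/27 + 1/33)) = 3.8939
t = (x̄₁ - x̄₂) / SE = (67.72 - 77.56) / 3.8939 = -9.84 / 3.8939 = -2.527
p-value = 0.0143

Since p-value < α = 0.05, we reject H₀.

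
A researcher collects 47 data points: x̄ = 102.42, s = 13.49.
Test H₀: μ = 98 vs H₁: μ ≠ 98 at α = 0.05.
One-sample t-test:
H₀: μ = 98
H₁: μ ≠ 98
df = n - 1 = 46
t = (x̄ - μ₀) / (s/√n) = (102.42 - 98) / (13.49/√47) = 2.246
p-value = 0.0295

Since p-value < α = 0.05, we reject H₀.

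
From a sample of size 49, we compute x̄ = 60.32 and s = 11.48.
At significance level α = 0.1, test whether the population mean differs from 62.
One-sample t-test:
H₀: μ = 62
H₁: μ ≠ 62
df = n - 1 = 48
t = (x̄ - μ₀) / (s/√n) = (60.32 - 62) / (11.48/√49) = -1.024
p-value = 0.3108

Since p-value > α = 0.1, we fail to reject H₀.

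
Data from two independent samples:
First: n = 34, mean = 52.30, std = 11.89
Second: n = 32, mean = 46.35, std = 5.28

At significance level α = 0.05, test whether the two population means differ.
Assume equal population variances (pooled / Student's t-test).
Student's two-sample t-test (equal variances):
H₀: μ₁ = μ₂
H₁: μ₁ ≠ μ₂
df = n₁ + n₂ - 2 = 64
Pooled variance s_p² = [(n₁-1)s₁² + (n₂-1)s₂²] / (n₁ + n₂ - 2) = [(33)(11.89²) + (31)(5.28²)] / 64 = 86.3986
SE = √(s_p²(1/n₁ + 1/n₂)) = √(86.3986 × (1/34 + 1/32)) = 2.2893
t = (x̄₁ - x̄₂) / SE = (52.30 - 46.35) / 2.2893 = 5.95 / 2.2893 = 2.599
p-value = 0.0116

Since p-value < α = 0.05, we reject H₀.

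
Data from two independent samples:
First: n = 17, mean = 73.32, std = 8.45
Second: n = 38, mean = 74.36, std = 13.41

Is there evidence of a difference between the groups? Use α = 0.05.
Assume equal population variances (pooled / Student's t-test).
Student's two-sample t-test (equal variances):
H₀: μ₁ = μ₂
H₁: μ₁ ≠ μ₂
df = n₁ + n₂ - 2 = 53
Pooled variance s_p² = [(n₁-1)s₁² + (n₂-1)s₂²] / (n₁ + n₂ - 2) = [(16)(8.45²) + (37)(13.41²)] / 53 = 147.0958
SE = √(s_p²(1/n₁ + 1/n₂)) = √(147.0958 × (1/17 + 1/38)) = 3.5389
t = (x̄₁ - x̄₂) / SE = (73.32 - 74.36) / 3.5389 = -1.04 / 3.5389 = -0.294
p-value = 0.7700

Since p-value > α = 0.05, we fail to reject H₀.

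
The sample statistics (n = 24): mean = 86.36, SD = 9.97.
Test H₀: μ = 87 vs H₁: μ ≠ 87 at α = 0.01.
One-sample t-test:
H₀: μ = 87
H₁: μ ≠ 87
df = n - 1 = 23
t = (x̄ - μ₀) / (s/√n) = (86.36 - 87) / (9.97/√24) = -0.314
p-value = 0.7560

Since p-value > α = 0.01, we fail to reject H₀.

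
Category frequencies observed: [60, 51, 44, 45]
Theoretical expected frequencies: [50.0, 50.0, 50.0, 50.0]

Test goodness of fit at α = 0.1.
Chi-square goodness of fit test:
H₀: observed counts match expected distribution
H₁: observed counts differ from expected distribution
df = k - 1 = 3
χ² = Σ(O - E)²/E
   = (60 - 50.0)²/50.0 + (51 - 50.0)²/50.0 + (44 - 50.0)²/50.0 + (45 - 50.0)²/50.0
   = 2.000 + 0.020 + 0.720 + 0.500
   = 3.24
p-value = 0.3561

Since p-value > α = 0.1, we fail to reject H₀.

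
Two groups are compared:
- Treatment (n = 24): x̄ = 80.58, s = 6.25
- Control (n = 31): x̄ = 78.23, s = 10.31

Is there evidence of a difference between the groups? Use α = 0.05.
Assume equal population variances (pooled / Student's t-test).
Student's two-sample t-test (equal variances):
H₀: μ₁ = μ₂
H₁: μ₁ ≠ μ₂
df = n₁ + n₂ - 2 = 53
Pooled variance s_p² = [(n₁-1)s₁² + (n₂-1)s₂²] / (n₁ + n₂ - 2) = [(23)(6.25²) + (30)(10.31²)] / 53 = 77.1193
SE = √(s_p²(1/n₁ + 1/n₂)) = √(77.1193 × (1/24 + 1/31)) = 2.3877
t = (x̄₁ - x̄₂) / SE = (80.58 - 78.23) / 2.3877 = 2.35 / 2.3877 = 0.984
p-value = 0.3295

Since p-value > α = 0.05, we fail to reject H₀.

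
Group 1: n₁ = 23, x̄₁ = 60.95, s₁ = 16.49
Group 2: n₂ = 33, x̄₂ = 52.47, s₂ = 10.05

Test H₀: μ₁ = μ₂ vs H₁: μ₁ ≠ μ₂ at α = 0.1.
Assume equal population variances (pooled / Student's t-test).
Student's two-sample t-test (equal variances):
H₀: μ₁ = μ₂
H₁: μ₁ ≠ μ₂
df = n₁ + n₂ - 2 = 54
Pooled variance s_p² = [(n₁-1)s₁² + (n₂-1)s₂²] / (n₁ + n₂ - 2) = [(22)(16.49²) + (32)(10.05²)] / 54 = 170.6356
SE = √(s_p²(1/n₁ + 1/n₂)) = √(170.6356 × (1/23 + 1/33)) = 3.5482
t = (x̄₁ - x̄₂) / SE = (60.95 - 52.47) / 3.5482 = 8.48 / 3.5482 = 2.390
p-value = 0.0204

Since p-value < α = 0.1, we reject H₀.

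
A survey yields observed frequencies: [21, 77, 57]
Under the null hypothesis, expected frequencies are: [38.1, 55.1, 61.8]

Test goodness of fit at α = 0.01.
Chi-square goodness of fit test:
H₀: observed counts match expected distribution
H₁: observed counts differ from expected distribution
df = k - 1 = 2
χ² = Σ(O - E)²/E
   = (21 - 38.1)²/38.1 + (77 - 55.1)²/55.1 + (57 - 61.8)²/61.8
   = 7.675 + 8.704 + 0.373
   = 16.75
p-value = 0.0002

Since p-value < α = 0.01, we reject H₀.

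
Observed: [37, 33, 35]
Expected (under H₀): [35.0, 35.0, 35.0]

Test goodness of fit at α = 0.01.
Chi-square goodness of fit test:
H₀: observed counts match expected distribution
H₁: observed counts differ from expected distribution
df = k - 1 = 2
χ² = Σ(O - E)²/E
   = (37 - 35.0)²/35.0 + (33 - 35.0)²/35.0 + (35 - 35.0)²/35.0
   = 0.114 + 0.114 + 0.000
   = 0.23
p-value = 0.8920

Since p-value > α = 0.01, we fail to reject H₀.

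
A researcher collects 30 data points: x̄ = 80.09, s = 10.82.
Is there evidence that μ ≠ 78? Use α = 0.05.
One-sample t-test:
H₀: μ = 78
H₁: μ ≠ 78
df = n - 1 = 29
t = (x̄ - μ₀) / (s/√n) = (80.09 - 78) / (10.82/√30) = 1.058
p-value = 0.2988

Since p-value > α = 0.05, we fail to reject H₀.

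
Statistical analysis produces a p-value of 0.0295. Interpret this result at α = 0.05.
Since p = 0.0295 < α = 0.05, reject H₀.
There is sufficient evidence to reject the null hypothesis; the result is statistically significant at the 0.05 level.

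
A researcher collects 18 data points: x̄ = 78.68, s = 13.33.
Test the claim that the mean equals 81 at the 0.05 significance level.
One-sample t-test:
H₀: μ = 81
H₁: μ ≠ 81
df = n - 1 = 17
t = (x̄ - μ₀) / (s/√n) = (78.68 - 81) / (13.33/√18) = -0.738
p-value = 0.4703

Since p-value > α = 0.05, we fail to reject H₀.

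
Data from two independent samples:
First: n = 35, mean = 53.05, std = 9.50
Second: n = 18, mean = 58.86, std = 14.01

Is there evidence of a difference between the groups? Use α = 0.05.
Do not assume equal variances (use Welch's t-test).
Welch's two-sample t-test:
H₀: μ₁ = μ₂
H₁: μ₁ ≠ μ₂
s₁²/n₁ = 9.50²/35 = 2.5786,  s₂²/n₂ = 14.01²/18 = 10.9045
SE = √(s₁²/n₁ + s₂²/n₂) = √(2.5786 + 10.9045) = 3.6719
df (Welch-Satterthwaite) = (s₁²/n₁ + s₂²/n₂)² / [(s₁²/n₁)²/(n₁-1) + (s₂²/n₂)²/(n₂-1)] ≈ 25.28
t = (x̄₁ - x̄₂) / SE = (53.05 - 58.86) / 3.6719 = -5.81 / 3.6719 = -1.582
p-value = 0.1260

Since p-value > α = 0.05, we fail to reject H₀.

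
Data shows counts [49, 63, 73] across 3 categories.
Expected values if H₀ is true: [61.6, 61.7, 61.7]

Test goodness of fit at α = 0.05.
Chi-square goodness of fit test:
H₀: observed counts match expected distribution
H₁: observed counts differ from expected distribution
df = k - 1 = 2
χ² = Σ(O - E)²/E
   = (49 - 61.6)²/61.6 + (63 - 61.7)²/61.7 + (73 - 61.7)²/61.7
   = 2.577 + 0.027 + 2.070
   = 4.67
p-value = 0.0966

Since p-value > α = 0.05, we fail to reject H₀.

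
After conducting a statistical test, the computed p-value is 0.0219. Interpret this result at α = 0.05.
Since p = 0.0219 < α = 0.05, reject H₀.
There is sufficient evidence to reject the null hypothesis; the result is statistically significant at the 0.05 level.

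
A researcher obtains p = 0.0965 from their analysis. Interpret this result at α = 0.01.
Since p = 0.0965 > α = 0.01, fail to reject H₀.
There is insufficient evidence to reject the null hypothesis; the result is not statistically significant at the 0.01 level.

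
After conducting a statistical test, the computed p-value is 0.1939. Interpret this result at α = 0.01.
Since p = 0.1939 > α = 0.01, fail to reject H₀.
There is insufficient evidence to reject the null hypothesis; the result is not statistically significant at the 0.01 level.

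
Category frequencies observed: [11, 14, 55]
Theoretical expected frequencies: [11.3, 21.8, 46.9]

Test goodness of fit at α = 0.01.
Chi-square goodness of fit test:
H₀: observed counts match expected distribution
H₁: observed counts differ from expected distribution
df = k - 1 = 2
χ² = Σ(O - E)²/E
   = (11 - 11.3)²/11.3 + (14 - 21.8)²/21.8 + (55 - 46.9)²/46.9
   = 0.008 + 2.791 + 1.399
   = 4.20
p-value = 0.1226

Since p-value > α = 0.01, we fail to reject H₀.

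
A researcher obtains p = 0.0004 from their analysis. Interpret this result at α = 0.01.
Since p = 0.0004 < α = 0.01, reject H₀.
There is sufficient evidence to reject the null hypothesis; the result is statistically significant at the 0.01 level.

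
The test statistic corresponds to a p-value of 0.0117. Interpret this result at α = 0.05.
Since p = 0.0117 < α = 0.05, reject H₀.
There is sufficient evidence to reject the null hypothesis; the result is statistically significant at the 0.05 level.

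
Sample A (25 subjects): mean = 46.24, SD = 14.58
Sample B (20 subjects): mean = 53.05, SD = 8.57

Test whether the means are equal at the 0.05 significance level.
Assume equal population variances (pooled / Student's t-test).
Student's two-sample t-test (equal variances):
H₀: μ₁ = μ₂
H₁: μ₁ ≠ μ₂
df = n₁ + n₂ - 2 = 43
Pooled variance s_p² = [(n₁-1)s₁² + (n₂-1)s₂²] / (n₁ + n₂ - 2) = [(24)(14.58²) + (19)(8.57²)] / 43 = 151.0997
SE = √(s_p²(1/n₁ + 1/n₂)) = √(151.0997 × (1/25 + 1/20)) = 3.6877
t = (x̄₁ - x̄₂) / SE = (46.24 - 53.05) / 3.6877 = -6.81 / 3.6877 = -1.847
p-value = 0.0717

Since p-value > α = 0.05, we fail to reject H₀.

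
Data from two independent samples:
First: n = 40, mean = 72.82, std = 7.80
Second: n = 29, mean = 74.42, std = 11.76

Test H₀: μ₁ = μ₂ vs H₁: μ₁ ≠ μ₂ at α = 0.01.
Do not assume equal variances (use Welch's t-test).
Welch's two-sample t-test:
H₀: μ₁ = μ₂
H₁: μ₁ ≠ μ₂
s₁²/n₁ = 7.80²/40 = 1.5210,  s₂²/n₂ = 11.76²/29 = 4.7689
SE = √(s₁²/n₁ + s₂²/n₂) = √(1.5210 + 4.7689) = 2.5080
df (Welch-Satterthwaite) = (s₁²/n₁ + s₂²/n₂)² / [(s₁²/n₁)²/(n₁-1) + (s₂²/n₂)²/(n₂-1)] ≈ 45.39
t = (x̄₁ - x̄₂) / SE = (72.82 - 74.42) / 2.5080 = -1.60 / 2.5080 = -0.638
p-value = 0.5267

Since p-value > α = 0.01, we fail to reject H₀.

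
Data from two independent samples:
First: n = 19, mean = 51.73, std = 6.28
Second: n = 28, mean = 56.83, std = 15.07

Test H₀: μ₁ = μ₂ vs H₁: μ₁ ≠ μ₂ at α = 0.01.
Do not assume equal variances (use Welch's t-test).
Welch's two-sample t-test:
H₀: μ₁ = μ₂
H₁: μ₁ ≠ μ₂
s₁²/n₁ = 6.28²/19 = 2.0757,  s₂²/n₂ = 15.07²/28 = 8.1109
SE = √(s₁²/n₁ + s₂²/n₂) = √(2.0757 + 8.1109) = 3.1916
df (Welch-Satterthwaite) = (s₁²/n₁ + s₂²/n₂)² / [(s₁²/n₁)²/(n₁-1) + (s₂²/n₂)²/(n₂-1)] ≈ 38.78
t = (x̄₁ - x̄₂) / SE = (51.73 - 56.83) / 3.1916 = -5.10 / 3.1916 = -1.598
p-value = 0.1182

Since p-value > α = 0.01, we fail to reject H₀.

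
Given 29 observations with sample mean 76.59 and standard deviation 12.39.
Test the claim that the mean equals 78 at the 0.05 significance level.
One-sample t-test:
H₀: μ = 78
H₁: μ ≠ 78
df = n - 1 = 28
t = (x̄ - μ₀) / (s/√n) = (76.59 - 78) / (12.39/√29) = -0.613
p-value = 0.5449

Since p-value > α = 0.05, we fail to reject H₀.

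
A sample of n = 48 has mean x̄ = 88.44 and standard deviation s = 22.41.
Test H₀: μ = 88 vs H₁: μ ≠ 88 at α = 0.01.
One-sample t-test:
H₀: μ = 88
H₁: μ ≠ 88
df = n - 1 = 47
t = (x̄ - μ₀) / (s/√n) = (88.44 - 88) / (22.41/√48) = 0.136
p-value = 0.8924

Since p-value > α = 0.01, we fail to reject H₀.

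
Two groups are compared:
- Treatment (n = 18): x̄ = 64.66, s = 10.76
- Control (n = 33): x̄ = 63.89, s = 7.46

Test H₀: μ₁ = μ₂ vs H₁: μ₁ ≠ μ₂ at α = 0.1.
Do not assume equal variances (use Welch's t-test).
Welch's two-sample t-test:
H₀: μ₁ = μ₂
H₁: μ₁ ≠ μ₂
s₁²/n₁ = 10.76²/18 = 6.4321,  s₂²/n₂ = 7.46²/33 = 1.6864
SE = √(s₁²/n₁ + s₂²/n₂) = √(6.4321 + 1.6864) = 2.8493
df (Welch-Satterthwaite) = (s₁²/n₁ + s₂²/n₂)² / [(s₁²/n₁)²/(n₁-1) + (s₂²/n₂)²/(n₂-1)] ≈ 26.13
t = (x̄₁ - x̄₂) / SE = (64.66 - 63.89) / 2.8493 = 0.77 / 2.8493 = 0.270
p-value = 0.7891

Since p-value > α = 0.1, we fail to reject H₀.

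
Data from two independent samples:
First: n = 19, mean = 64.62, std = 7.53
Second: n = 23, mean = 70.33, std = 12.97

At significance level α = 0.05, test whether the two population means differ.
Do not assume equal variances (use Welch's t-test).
Welch's two-sample t-test:
H₀: μ₁ = μ₂
H₁: μ₁ ≠ μ₂
s₁²/n₁ = 7.53²/19 = 2.9843,  s₂²/n₂ = 12.97²/23 = 7.3140
SE = √(s₁²/n₁ + s₂²/n₂) = √(2.9843 + 7.3140) = 3.2091
df (Welch-Satterthwaite) = (s₁²/n₁ + s₂²/n₂)² / [(s₁²/n₁)²/(n₁-1) + (s₂²/n₂)²/(n₂-1)] ≈ 36.24
t = (x̄₁ - x̄₂) / SE = (64.62 - 70.33) / 3.2091 = -5.71 / 3.2091 = -1.779
p-value = 0.0836

Since p-value > α = 0.05, we fail to reject H₀.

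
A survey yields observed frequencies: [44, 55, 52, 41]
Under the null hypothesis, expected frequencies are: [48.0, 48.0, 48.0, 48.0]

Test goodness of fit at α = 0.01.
Chi-square goodness of fit test:
H₀: observed counts match expected distribution
H₁: observed counts differ from expected distribution
df = k - 1 = 3
χ² = Σ(O - E)²/E
   = (44 - 48.0)²/48.0 + (55 - 48.0)²/48.0 + (52 - 48.0)²/48.0 + (41 - 48.0)²/48.0
   = 0.333 + 1.021 + 0.333 + 1.021
   = 2.71
p-value = 0.4388

Since p-value > α = 0.01, we fail to reject H₀.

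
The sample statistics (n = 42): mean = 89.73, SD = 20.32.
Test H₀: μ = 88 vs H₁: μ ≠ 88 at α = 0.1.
One-sample t-test:
H₀: μ = 88
H₁: μ ≠ 88
df = n - 1 = 41
t = (x̄ - μ₀) / (s/√n) = (89.73 - 88) / (20.32/√42) = 0.552
p-value = 0.5841

Since p-value > α = 0.1, we fail to reject H₀.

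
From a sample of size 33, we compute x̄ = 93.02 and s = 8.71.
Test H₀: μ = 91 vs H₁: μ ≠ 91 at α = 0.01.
One-sample t-test:
H₀: μ = 91
H₁: μ ≠ 91
df = n - 1 = 32
t = (x̄ - μ₀) / (s/√n) = (93.02 - 91) / (8.71/√33) = 1.332
p-value = 0.1922

Since p-value > α = 0.01, we fail to reject H₀.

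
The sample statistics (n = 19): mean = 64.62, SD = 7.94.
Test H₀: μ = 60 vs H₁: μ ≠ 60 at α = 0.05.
One-sample t-test:
H₀: μ = 60
H₁: μ ≠ 60
df = n - 1 = 18
t = (x̄ - μ₀) / (s/√n) = (64.62 - 60) / (7.94/√19) = 2.536
p-value = 0.0207

Since p-value < α = 0.05, we reject H₀.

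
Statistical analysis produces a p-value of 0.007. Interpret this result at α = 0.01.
Since p = 0.007 < α = 0.01, reject H₀.
There is sufficient evidence to reject the null hypothesis; the result is statistically significant at the 0.01 level.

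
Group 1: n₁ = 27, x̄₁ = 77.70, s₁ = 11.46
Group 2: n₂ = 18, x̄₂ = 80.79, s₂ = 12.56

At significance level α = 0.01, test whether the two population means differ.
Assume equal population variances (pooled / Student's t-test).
Student's two-sample t-test (equal variances):
H₀: μ₁ = μ₂
H₁: μ₁ ≠ μ₂
df = n₁ + n₂ - 2 = 43
Pooled variance s_p² = [(n₁-1)s₁² + (n₂-1)s₂²] / (n₁ + n₂ - 2) = [(26)(11.46²) + (17)(12.56²)] / 43 = 141.7775
SE = √(s_p²(1/n₁ + 1/n₂)) = √(141.7775 × (1/27 + 1/18)) = 3.6232
t = (x̄₁ - x̄₂) / SE = (77.70 - 80.79) / 3.6232 = -3.09 / 3.6232 = -0.853
p-value = 0.3985

Since p-value > α = 0.01, we fail to reject H₀.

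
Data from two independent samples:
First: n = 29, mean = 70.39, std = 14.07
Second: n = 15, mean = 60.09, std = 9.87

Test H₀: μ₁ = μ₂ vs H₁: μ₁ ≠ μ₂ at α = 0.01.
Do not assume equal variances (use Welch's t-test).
Welch's two-sample t-test:
H₀: μ₁ = μ₂
H₁: μ₁ ≠ μ₂
s₁²/n₁ = 14.07²/29 = 6.8264,  s₂²/n₂ = 9.87²/15 = 6.4945
SE = √(s₁²/n₁ + s₂²/n₂) = √(6.8264 + 6.4945) = 3.6498
df (Welch-Satterthwaite) = (s₁²/n₁ + s₂²/n₂)² / [(s₁²/n₁)²/(n₁-1) + (s₂²/n₂)²/(n₂-1)] ≈ 37.94
t = (x̄₁ - x̄₂) / SE = (70.39 - 60.09) / 3.6498 = 10.30 / 3.6498 = 2.822
p-value = 0.0076

Since p-value < α = 0.01, we reject H₀.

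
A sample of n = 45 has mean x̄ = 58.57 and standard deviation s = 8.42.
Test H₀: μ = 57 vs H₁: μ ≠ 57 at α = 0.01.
One-sample t-test:
H₀: μ = 57
H₁: μ ≠ 57
df = n - 1 = 44
t = (x̄ - μ₀) / (s/√n) = (58.57 - 57) / (8.42/√45) = 1.251
p-value = 0.2176

Since p-value > α = 0.01, we fail to reject H₀.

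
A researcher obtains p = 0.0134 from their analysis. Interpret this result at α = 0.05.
Since p = 0.0134 < α = 0.05, reject H₀.
There is sufficient evidence to reject the null hypothesis; the result is statistically significant at the 0.05 level.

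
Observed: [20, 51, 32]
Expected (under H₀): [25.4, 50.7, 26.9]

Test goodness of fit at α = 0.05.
Chi-square goodness of fit test:
H₀: observed counts match expected distribution
H₁: observed counts differ from expected distribution
df = k - 1 = 2
χ² = Σ(O - E)²/E
   = (20 - 25.4)²/25.4 + (51 - 50.7)²/50.7 + (32 - 26.9)²/26.9
   = 1.148 + 0.002 + 0.967
   = 2.12
p-value = 0.3470

Since p-value > α = 0.05, we fail to reject H₀.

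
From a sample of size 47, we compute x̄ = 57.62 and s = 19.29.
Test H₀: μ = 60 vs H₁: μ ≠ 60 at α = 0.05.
One-sample t-test:
H₀: μ = 60
H₁: μ ≠ 60
df = n - 1 = 46
t = (x̄ - μ₀) / (s/√n) = (57.62 - 60) / (19.29/√47) = -0.846
p-value = 0.4020

Since p-value > α = 0.05, we fail to reject H₀.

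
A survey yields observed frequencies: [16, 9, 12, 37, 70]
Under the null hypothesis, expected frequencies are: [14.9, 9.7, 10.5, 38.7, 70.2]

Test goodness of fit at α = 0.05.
Chi-square goodness of fit test:
H₀: observed counts match expected distribution
H₁: observed counts differ from expected distribution
df = k - 1 = 4
χ² = Σ(O - E)²/E
   = (16 - 14.9)²/14.9 + (9 - 9.7)²/9.7 + (12 - 10.5)²/10.5 + (37 - 38.7)²/38.7 + (70 - 70.2)²/70.2
   = 0.081 + 0.051 + 0.214 + 0.075 + 0.001
   = 0.42
p-value = 0.9807

Since p-value > α = 0.05, we fail to reject H₀.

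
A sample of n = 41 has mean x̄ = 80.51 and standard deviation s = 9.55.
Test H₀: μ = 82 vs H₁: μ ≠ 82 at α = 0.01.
One-sample t-test:
H₀: μ = 82
H₁: μ ≠ 82
df = n - 1 = 40
t = (x̄ - μ₀) / (s/√n) = (80.51 - 82) / (9.55/√41) = -0.999
p-value = 0.3238

Since p-value > α = 0.01, we fail to reject H₀.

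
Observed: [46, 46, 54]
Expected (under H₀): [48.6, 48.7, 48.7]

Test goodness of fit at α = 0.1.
Chi-square goodness of fit test:
H₀: observed counts match expected distribution
H₁: observed counts differ from expected distribution
df = k - 1 = 2
χ² = Σ(O - E)²/E
   = (46 - 48.6)²/48.6 + (46 - 48.7)²/48.7 + (54 - 48.7)²/48.7
   = 0.139 + 0.150 + 0.577
   = 0.87
p-value = 0.6487

Since p-value > α = 0.1, we fail to reject H₀.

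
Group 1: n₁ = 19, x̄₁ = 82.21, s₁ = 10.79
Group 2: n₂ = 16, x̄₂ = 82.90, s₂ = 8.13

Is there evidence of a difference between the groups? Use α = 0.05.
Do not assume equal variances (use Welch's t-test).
Welch's two-sample t-test:
H₀: μ₁ = μ₂
H₁: μ₁ ≠ μ₂
s₁²/n₁ = 10.79²/19 = 6.1276,  s₂²/n₂ = 8.13²/16 = 4.1311
SE = √(s₁²/n₁ + s₂²/n₂) = √(6.1276 + 4.1311) = 3.2029
df (Welch-Satterthwaite) = (s₁²/n₁ + s₂²/n₂)² / [(s₁²/n₁)²/(n₁-1) + (s₂²/n₂)²/(n₂-1)] ≈ 32.65
t = (x̄₁ - x̄₂) / SE = (82.21 - 82.90) / 3.2029 = -0.69 / 3.2029 = -0.215
p-value = 0.8308

Since p-value > α = 0.05, we fail to reject H₀.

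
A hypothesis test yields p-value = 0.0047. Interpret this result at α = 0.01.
Since p = 0.0047 < α = 0.01, reject H₀.
There is sufficient evidence to reject the null hypothesis; the result is statistically significant at the 0.01 level.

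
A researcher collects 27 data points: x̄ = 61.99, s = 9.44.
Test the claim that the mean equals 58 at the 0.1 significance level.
One-sample t-test:
H₀: μ = 58
H₁: μ ≠ 58
df = n - 1 = 26
t = (x̄ - μ₀) / (s/√n) = (61.99 - 58) / (9.44/√27) = 2.196
p-value = 0.0372

Since p-value < α = 0.1, we reject H₀.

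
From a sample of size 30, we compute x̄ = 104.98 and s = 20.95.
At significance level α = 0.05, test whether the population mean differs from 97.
One-sample t-test:
H₀: μ = 97
H₁: μ ≠ 97
df = n - 1 = 29
t = (x̄ - μ₀) / (s/√n) = (104.98 - 97) / (20.95/√30) = 2.086
p-value = 0.0459

Since p-value < α = 0.05, we reject H₀.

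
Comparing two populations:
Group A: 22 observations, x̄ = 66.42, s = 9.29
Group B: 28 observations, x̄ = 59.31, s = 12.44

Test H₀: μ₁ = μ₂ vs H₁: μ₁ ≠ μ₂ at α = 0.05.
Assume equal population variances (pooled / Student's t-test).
Student's two-sample t-test (equal variances):
H₀: μ₁ = μ₂
H₁: μ₁ ≠ μ₂
df = n₁ + n₂ - 2 = 48
Pooled variance s_p² = [(n₁-1)s₁² + (n₂-1)s₂²] / (n₁ + n₂ - 2) = [(21)(9.29²) + (27)(12.44²)] / 48 = 124.8069
SE = √(s_p²(1/n₁ + 1/n₂)) = √(124.8069 × (1/22 + 1/28)) = 3.1828
t = (x̄₁ - x̄₂) / SE = (66.42 - 59.31) / 3.1828 = 7.11 / 3.1828 = 2.234
p-value = 0.0302

Since p-value < α = 0.05, we reject H₀.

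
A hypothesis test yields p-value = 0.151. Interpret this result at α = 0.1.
Since p = 0.151 > α = 0.1, fail to reject H₀.
There is insufficient evidence to reject the null hypothesis; the result is not statistically significant at the 0.1 level.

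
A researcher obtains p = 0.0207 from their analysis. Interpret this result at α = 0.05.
Since p = 0.0207 < α = 0.05, reject H₀.
There is sufficient evidence to reject the null hypothesis; the result is statistically significant at the 0.05 level.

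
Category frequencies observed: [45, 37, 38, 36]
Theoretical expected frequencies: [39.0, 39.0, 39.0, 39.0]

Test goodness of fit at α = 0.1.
Chi-square goodness of fit test:
H₀: observed counts match expected distribution
H₁: observed counts differ from expected distribution
df = k - 1 = 3
χ² = Σ(O - E)²/E
   = (45 - 39.0)²/39.0 + (37 - 39.0)²/39.0 + (38 - 39.0)²/39.0 + (36 - 39.0)²/39.0
   = 0.923 + 0.103 + 0.026 + 0.231
   = 1.28
p-value = 0.7334

Since p-value > α = 0.1, we fail to reject H₀.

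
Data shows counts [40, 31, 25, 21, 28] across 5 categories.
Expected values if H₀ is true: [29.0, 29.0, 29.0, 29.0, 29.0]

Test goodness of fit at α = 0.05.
Chi-square goodness of fit test:
H₀: observed counts match expected distribution
H₁: observed counts differ from expected distribution
df = k - 1 = 4
χ² = Σ(O - E)²/E
   = (40 - 29.0)²/29.0 + (31 - 29.0)²/29.0 + (25 - 29.0)²/29.0 + (21 - 29.0)²/29.0 + (28 - 29.0)²/29.0
   = 4.172 + 0.138 + 0.552 + 2.207 + 0.034
   = 7.10
p-value = 0.1305

Since p-value > α = 0.05, we fail to reject H₀.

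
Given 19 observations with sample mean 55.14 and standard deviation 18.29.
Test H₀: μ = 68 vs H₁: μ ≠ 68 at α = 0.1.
One-sample t-test:
H₀: μ = 68
H₁: μ ≠ 68
df = n - 1 = 18
t = (x̄ - μ₀) / (s/√n) = (55.14 - 68) / (18.29/√19) = -3.065
p-value = 0.0067

Since p-value < α = 0.1, we reject H₀.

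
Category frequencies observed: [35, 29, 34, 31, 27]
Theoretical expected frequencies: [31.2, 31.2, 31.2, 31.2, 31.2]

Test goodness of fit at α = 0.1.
Chi-square goodness of fit test:
H₀: observed counts match expected distribution
H₁: observed counts differ from expected distribution
df = k - 1 = 4
χ² = Σ(O - E)²/E
   = (35 - 31.2)²/31.2 + (29 - 31.2)²/31.2 + (34 - 31.2)²/31.2 + (31 - 31.2)²/31.2 + (27 - 31.2)²/31.2
   = 0.463 + 0.155 + 0.251 + 0.001 + 0.565
   = 1.44
p-value = 0.8379

Since p-value > α = 0.1, we fail to reject H₀.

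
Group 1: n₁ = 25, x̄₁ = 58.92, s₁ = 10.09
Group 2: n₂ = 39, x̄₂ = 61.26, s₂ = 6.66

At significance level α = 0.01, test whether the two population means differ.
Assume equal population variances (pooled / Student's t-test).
Student's two-sample t-test (equal variances):
H₀: μ₁ = μ₂
H₁: μ₁ ≠ μ₂
df = n₁ + n₂ - 2 = 62
Pooled variance s_p² = [(n₁-1)s₁² + (n₂-1)s₂²] / (n₁ + n₂ - 2) = [(24)(10.09²) + (38)(6.66²)] / 62 = 66.5953
SE = √(s_p²(1/n₁ + 1/n₂)) = √(66.5953 × (1/25 + 1/39)) = 2.0908
t = (x̄₁ - x̄₂) / SE = (58.92 - 61.26) / 2.0908 = -2.34 / 2.0908 = -1.119
p-value = 0.2674

Since p-value > α = 0.01, we fail to reject H₀.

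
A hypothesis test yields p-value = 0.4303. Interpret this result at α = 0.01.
Since p = 0.4303 > α = 0.01, fail to reject H₀.
There is insufficient evidence to reject the null hypothesis; the result is not statistically significant at the 0.01 level.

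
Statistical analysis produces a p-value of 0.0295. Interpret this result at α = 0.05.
Since p = 0.0295 < α = 0.05, reject H₀.
There is sufficient evidence to reject the null hypothesis; the result is statistically significant at the 0.05 level.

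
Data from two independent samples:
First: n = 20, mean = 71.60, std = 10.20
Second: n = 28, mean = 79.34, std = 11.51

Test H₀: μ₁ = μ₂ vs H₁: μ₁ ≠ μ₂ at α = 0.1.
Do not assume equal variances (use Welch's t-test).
Welch's two-sample t-test:
H₀: μ₁ = μ₂
H₁: μ₁ ≠ μ₂
s₁²/n₁ = 10.20²/20 = 5.2020,  s₂²/n₂ = 11.51²/28 = 4.7314
SE = √(s₁²/n₁ + s₂²/n₂) = √(5.2020 + 4.7314) = 3.1517
df (Welch-Satterthwaite) = (s₁²/n₁ + s₂²/n₂)² / [(s₁²/n₁)²/(n₁-1) + (s₂²/n₂)²/(n₂-1)] ≈ 43.79
t = (x̄₁ - x̄₂) / SE = (71.60 - 79.34) / 3.1517 = -7.74 / 3.1517 = -2.456
p-value = 0.0181

Since p-value < α = 0.1, we reject H₀.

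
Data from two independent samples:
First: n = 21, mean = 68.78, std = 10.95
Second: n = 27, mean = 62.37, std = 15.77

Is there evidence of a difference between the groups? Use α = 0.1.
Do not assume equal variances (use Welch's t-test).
Welch's two-sample t-test:
H₀: μ₁ = μ₂
H₁: μ₁ ≠ μ₂
s₁²/n₁ = 10.95²/21 = 5.7096,  s₂²/n₂ = 15.77²/27 = 9.2108
SE = √(s₁²/n₁ + s₂²/n₂) = √(5.7096 + 9.2108) = 3.8627
df (Welch-Satterthwaite) = (s₁²/n₁ + s₂²/n₂)² / [(s₁²/n₁)²/(n₁-1) + (s₂²/n₂)²/(n₂-1)] ≈ 45.50
t = (x̄₁ - x̄₂) / SE = (68.78 - 62.37) / 3.8627 = 6.41 / 3.8627 = 1.659
p-value = 0.1039

Since p-value > α = 0.1, we fail to reject H₀.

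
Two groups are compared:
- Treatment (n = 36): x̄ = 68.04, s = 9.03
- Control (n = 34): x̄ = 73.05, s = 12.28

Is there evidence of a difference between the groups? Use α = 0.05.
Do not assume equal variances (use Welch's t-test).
Welch's two-sample t-test:
H₀: μ₁ = μ₂
H₁: μ₁ ≠ μ₂
s₁²/n₁ = 9.03²/36 = 2.2650,  s₂²/n₂ = 12.28²/34 = 4.4352
SE = √(s₁²/n₁ + s₂²/n₂) = √(2.2650 + 4.4352) = 2.5885
df (Welch-Satterthwaite) = (s₁²/n₁ + s₂²/n₂)² / [(s₁²/n₁)²/(n₁-1) + (s₂²/n₂)²/(n₂-1)] ≈ 60.45
t = (x̄₁ - x̄₂) / SE = (68.04 - 73.05) / 2.5885 = -5.01 / 2.5885 = -1.935
p-value = 0.0576

Since p-value > α = 0.05, we fail to reject H₀.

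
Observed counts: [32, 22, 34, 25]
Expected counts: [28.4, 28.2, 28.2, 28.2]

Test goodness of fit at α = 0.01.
Chi-square goodness of fit test:
H₀: observed counts match expected distribution
H₁: observed counts differ from expected distribution
df = k - 1 = 3
χ² = Σ(O - E)²/E
   = (32 - 28.4)²/28.4 + (22 - 28.2)²/28.2 + (34 - 28.2)²/28.2 + (25 - 28.2)²/28.2
   = 0.456 + 1.363 + 1.193 + 0.363
   = 3.38
p-value = 0.3373

Since p-value > α = 0.01, we fail to reject H₀.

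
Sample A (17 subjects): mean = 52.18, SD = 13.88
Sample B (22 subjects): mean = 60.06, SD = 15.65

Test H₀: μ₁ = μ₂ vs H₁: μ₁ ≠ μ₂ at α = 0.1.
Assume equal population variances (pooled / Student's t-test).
Student's two-sample t-test (equal variances):
H₀: μ₁ = μ₂
H₁: μ₁ ≠ μ₂
df = n₁ + n₂ - 2 = 37
Pooled variance s_p² = [(n₁-1)s₁² + (n₂-1)s₂²] / (n₁ + n₂ - 2) = [(16)(13.88²) + (21)(15.65²)] / 37 = 222.3201
SE = √(s_p²(1/n₁ + 1/n₂)) = √(222.3201 × (1/17 + 1/22)) = 4.8149
t = (x̄₁ - x̄₂) / SE = (52.18 - 60.06) / 4.8149 = -7.88 / 4.8149 = -1.637
p-value = 0.1102

Since p-value > α = 0.1, we fail to reject H₀.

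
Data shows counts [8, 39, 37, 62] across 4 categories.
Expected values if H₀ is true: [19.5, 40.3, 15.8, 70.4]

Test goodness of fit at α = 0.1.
Chi-square goodness of fit test:
H₀: observed counts match expected distribution
H₁: observed counts differ from expected distribution
df = k - 1 = 3
χ² = Σ(O - E)²/E
   = (8 - 19.5)²/19.5 + (39 - 40.3)²/40.3 + (37 - 15.8)²/15.8 + (62 - 70.4)²/70.4
   = 6.782 + 0.042 + 28.446 + 1.002
   = 36.27
p-value < 0.0001

Since p-value < α = 0.1, we reject H₀.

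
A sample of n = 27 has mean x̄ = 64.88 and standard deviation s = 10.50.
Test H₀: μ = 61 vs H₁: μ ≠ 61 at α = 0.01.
One-sample t-test:
H₀: μ = 61
H₁: μ ≠ 61
df = n - 1 = 26
t = (x̄ - μ₀) / (s/√n) = (64.88 - 61) / (10.50/√27) = 1.920
p-value = 0.0659

Since p-value > α = 0.01, we fail to reject H₀.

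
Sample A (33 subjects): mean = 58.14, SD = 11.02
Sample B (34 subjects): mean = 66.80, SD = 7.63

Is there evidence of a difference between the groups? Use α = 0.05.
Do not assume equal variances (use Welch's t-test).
Welch's two-sample t-test:
H₀: μ₁ = μ₂
H₁: μ₁ ≠ μ₂
s₁²/n₁ = 11.02²/33 = 3.6800,  s₂²/n₂ = 7.63²/34 = 1.7123
SE = √(s₁²/n₁ + s₂²/n₂) = √(3.6800 + 1.7123) = 2.3221
df (Welch-Satterthwaite) = (s₁²/n₁ + s₂²/n₂)² / [(s₁²/n₁)²/(n₁-1) + (s₂²/n₂)²/(n₂-1)] ≈ 56.79
t = (x̄₁ - x̄₂) / SE = (58.14 - 66.80) / 2.3221 = -8.66 / 2.3221 = -3.729
p-value = 0.0004

Since p-value < α = 0.05, we reject H₀.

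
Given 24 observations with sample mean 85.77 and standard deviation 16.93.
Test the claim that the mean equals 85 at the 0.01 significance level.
One-sample t-test:
H₀: μ = 85
H₁: μ ≠ 85
df = n - 1 = 23
t = (x̄ - μ₀) / (s/√n) = (85.77 - 85) / (16.93/√24) = 0.223
p-value = 0.8256

Since p-value > α = 0.01, we fail to reject H₀.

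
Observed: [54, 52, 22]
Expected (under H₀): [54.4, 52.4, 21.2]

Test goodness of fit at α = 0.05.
Chi-square goodness of fit test:
H₀: observed counts match expected distribution
H₁: observed counts differ from expected distribution
df = k - 1 = 2
χ² = Σ(O - E)²/E
   = (54 - 54.4)²/54.4 + (52 - 52.4)²/52.4 + (22 - 21.2)²/21.2
   = 0.003 + 0.003 + 0.030
   = 0.04
p-value = 0.9821

Since p-value > α = 0.05, we fail to reject H₀.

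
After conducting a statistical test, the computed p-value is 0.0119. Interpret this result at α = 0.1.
Since p = 0.0119 < α = 0.1, reject H₀.
There is sufficient evidence to reject the null hypothesis; the result is statistically significant at the 0.1 level.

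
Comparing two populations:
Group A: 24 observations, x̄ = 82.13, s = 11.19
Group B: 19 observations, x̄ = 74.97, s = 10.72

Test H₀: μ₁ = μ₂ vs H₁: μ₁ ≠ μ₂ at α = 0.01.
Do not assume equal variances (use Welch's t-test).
Welch's two-sample t-test:
H₀: μ₁ = μ₂
H₁: μ₁ ≠ μ₂
s₁²/n₁ = 11.19²/24 = 5.2173,  s₂²/n₂ = 10.72²/19 = 6.0483
SE = √(s₁²/n₁ + s₂²/n₂) = √(5.2173 + 6.0483) = 3.3564
df (Welch-Satterthwaite) = (s₁²/n₁ + s₂²/n₂)² / [(s₁²/n₁)²/(n₁-1) + (s₂²/n₂)²/(n₂-1)] ≈ 39.47
t = (x̄₁ - x̄₂) / SE = (82.13 - 74.97) / 3.3564 = 7.16 / 3.3564 = 2.133
p-value = 0.0392

Since p-value > α = 0.01, we fail to reject H₀.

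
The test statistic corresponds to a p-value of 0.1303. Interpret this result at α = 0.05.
Since p = 0.1303 > α = 0.05, fail to reject H₀.
There is insufficient evidence to reject the null hypothesis; the result is not statistically significant at the 0.05 level.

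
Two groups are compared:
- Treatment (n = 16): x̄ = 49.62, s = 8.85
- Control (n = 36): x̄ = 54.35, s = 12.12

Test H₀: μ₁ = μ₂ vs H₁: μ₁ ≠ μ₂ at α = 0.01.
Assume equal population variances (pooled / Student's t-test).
Student's two-sample t-test (equal variances):
H₀: μ₁ = μ₂
H₁: μ₁ ≠ μ₂
df = n₁ + n₂ - 2 = 50
Pooled variance s_p² = [(n₁-1)s₁² + (n₂-1)s₂²] / (n₁ + n₂ - 2) = [(15)(8.85²) + (35)(12.12²)] / 50 = 126.3228
SE = √(s_p²(1/n₁ + 1/n₂)) = √(126.3228 × (1/16 + 1/36)) = 3.3770
t = (x̄₁ - x̄₂) / SE = (49.62 - 54.35) / 3.3770 = -4.73 / 3.3770 = -1.401
p-value = 0.1675

Since p-value > α = 0.01, we fail to reject H₀.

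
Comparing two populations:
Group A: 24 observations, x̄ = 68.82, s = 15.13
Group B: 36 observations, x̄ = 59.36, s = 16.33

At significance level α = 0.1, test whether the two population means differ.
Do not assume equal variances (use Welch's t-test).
Welch's two-sample t-test:
H₀: μ₁ = μ₂
H₁: μ₁ ≠ μ₂
s₁²/n₁ = 15.13²/24 = 9.5382,  s₂²/n₂ = 16.33²/36 = 7.4075
SE = √(s₁²/n₁ + s₂²/n₂) = √(9.5382 + 7.4075) = 4.1165
df (Welch-Satterthwaite) = (s₁²/n₁ + s₂²/n₂)² / [(s₁²/n₁)²/(n₁-1) + (s₂²/n₂)²/(n₂-1)] ≈ 51.99
t = (x̄₁ - x̄₂) / SE = (68.82 - 59.36) / 4.1165 = 9.46 / 4.1165 = 2.298
p-value = 0.0256

Since p-value < α = 0.1, we reject H₀.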